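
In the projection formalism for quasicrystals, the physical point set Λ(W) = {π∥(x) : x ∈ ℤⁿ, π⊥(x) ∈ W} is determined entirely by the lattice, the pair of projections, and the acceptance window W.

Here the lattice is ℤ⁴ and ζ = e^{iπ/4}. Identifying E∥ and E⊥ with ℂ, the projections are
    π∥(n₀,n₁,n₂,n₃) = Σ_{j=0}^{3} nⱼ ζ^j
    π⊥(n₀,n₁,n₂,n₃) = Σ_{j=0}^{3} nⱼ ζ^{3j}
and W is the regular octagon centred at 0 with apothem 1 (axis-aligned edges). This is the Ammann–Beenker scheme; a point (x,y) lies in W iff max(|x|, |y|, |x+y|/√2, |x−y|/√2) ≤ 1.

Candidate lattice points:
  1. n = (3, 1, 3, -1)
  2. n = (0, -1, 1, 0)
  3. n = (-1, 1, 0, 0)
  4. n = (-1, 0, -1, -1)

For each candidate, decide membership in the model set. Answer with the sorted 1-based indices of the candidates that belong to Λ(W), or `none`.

Internal map: ζ^{3j} for j=0..3 gives (1,0), (−√2/2,√2/2), (0,−1), (√2/2,√2/2).
#1 (3, 1, 3, -1): internal (1.58579, -3.00000); octagon support 3.24264 vs apothem 1 → ∉ W
#2 (0, -1, 1, 0): internal (0.70711, -1.70711); octagon support 1.70711 vs apothem 1 → ∉ W
#3 (-1, 1, 0, 0): internal (-1.70711, 0.70711); octagon support 1.70711 vs apothem 1 → ∉ W
#4 (-1, 0, -1, -1): internal (-1.70711, 0.29289); octagon support 1.70711 vs apothem 1 → ∉ W

none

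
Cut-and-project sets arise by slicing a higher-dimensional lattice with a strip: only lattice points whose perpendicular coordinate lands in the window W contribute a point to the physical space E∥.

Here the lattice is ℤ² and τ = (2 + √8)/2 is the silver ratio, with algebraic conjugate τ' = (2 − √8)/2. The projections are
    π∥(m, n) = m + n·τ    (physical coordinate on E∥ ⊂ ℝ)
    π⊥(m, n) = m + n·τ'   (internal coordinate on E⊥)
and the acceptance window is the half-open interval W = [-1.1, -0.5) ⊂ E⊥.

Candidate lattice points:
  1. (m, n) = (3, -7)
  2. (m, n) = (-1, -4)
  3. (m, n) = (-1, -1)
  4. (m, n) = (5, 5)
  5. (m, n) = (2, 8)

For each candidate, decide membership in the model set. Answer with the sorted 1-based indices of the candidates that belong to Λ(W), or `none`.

3

Numerically τ ≈ 2.4142 and τ' = −1/τ ≈ -0.4142.
[1] lift (3,-7): star map gives 5.8995; window check -1.1 ≤ 5.8995 < -0.5 is false → out
[2] lift (-1,-4): star map gives 0.6569; window check -1.1 ≤ 0.6569 < -0.5 is false → out
[3] lift (-1,-1): star map gives -0.5858; window check -1.1 ≤ -0.5858 < -0.5 is true → IN Λ
[4] lift (5,5): star map gives 2.9289; window check -1.1 ≤ 2.9289 < -0.5 is false → out
[5] lift (2,8): star map gives -1.3137; window check -1.1 ≤ -1.3137 < -0.5 is false → out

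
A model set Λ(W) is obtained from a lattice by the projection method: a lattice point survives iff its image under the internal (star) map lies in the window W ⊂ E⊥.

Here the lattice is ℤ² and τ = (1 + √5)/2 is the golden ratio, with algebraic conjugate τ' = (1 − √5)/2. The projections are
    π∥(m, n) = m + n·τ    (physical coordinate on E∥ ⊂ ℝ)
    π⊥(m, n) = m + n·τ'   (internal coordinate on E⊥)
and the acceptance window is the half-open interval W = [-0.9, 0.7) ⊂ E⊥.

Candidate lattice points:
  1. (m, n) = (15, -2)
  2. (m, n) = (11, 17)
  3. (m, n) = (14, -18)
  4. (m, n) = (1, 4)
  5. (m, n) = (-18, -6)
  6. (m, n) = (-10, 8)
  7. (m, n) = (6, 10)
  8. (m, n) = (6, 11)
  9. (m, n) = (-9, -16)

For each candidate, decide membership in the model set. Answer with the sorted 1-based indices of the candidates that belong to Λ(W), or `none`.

Numerically τ ≈ 1.61803 and τ' = −1/τ ≈ -0.61803.
[1] lift (15,-2): star map gives 16.23607; window check -0.9 ≤ 16.23607 < 0.7 is false → out
[2] lift (11,17): star map gives 0.49342; window check -0.9 ≤ 0.49342 < 0.7 is true → IN Λ
[3] lift (14,-18): star map gives 25.12461; window check -0.9 ≤ 25.12461 < 0.7 is false → out
[4] lift (1,4): star map gives -1.47214; window check -0.9 ≤ -1.47214 < 0.7 is false → out
[5] lift (-18,-6): star map gives -14.29180; window check -0.9 ≤ -14.29180 < 0.7 is false → out
[6] lift (-10,8): star map gives -14.94427; window check -0.9 ≤ -14.94427 < 0.7 is false → out
[7] lift (6,10): star map gives -0.18034; window check -0.9 ≤ -0.18034 < 0.7 is true → IN Λ
[8] lift (6,11): star map gives -0.79837; window check -0.9 ≤ -0.79837 < 0.7 is true → IN Λ
[9] lift (-9,-16): star map gives 0.88854; window check -0.9 ≤ 0.88854 < 0.7 is false → out

2, 7, 8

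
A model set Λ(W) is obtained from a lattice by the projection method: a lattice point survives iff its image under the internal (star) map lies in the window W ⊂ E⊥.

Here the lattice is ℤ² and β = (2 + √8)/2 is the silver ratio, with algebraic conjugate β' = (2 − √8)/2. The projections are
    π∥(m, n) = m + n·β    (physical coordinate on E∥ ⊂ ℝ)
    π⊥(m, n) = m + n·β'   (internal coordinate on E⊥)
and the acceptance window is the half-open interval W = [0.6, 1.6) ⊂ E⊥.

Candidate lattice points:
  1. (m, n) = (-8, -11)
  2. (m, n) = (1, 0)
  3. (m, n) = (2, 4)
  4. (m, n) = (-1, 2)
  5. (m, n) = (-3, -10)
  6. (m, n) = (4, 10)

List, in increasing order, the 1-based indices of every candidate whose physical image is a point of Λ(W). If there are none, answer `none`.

Compute β' = (2−√8)/2 = -0.414214, so π⊥(m,n) = m -0.414214·n.
[1] lift (-8,-11): star map gives -3.443651; window check 0.6 ≤ -3.443651 < 1.6 is false → out
[2] lift (1,0): star map gives 1.000000; window check 0.6 ≤ 1.000000 < 1.6 is true → IN Λ
[3] lift (2,4): star map gives 0.343146; window check 0.6 ≤ 0.343146 < 1.6 is false → out
[4] lift (-1,2): star map gives -1.828427; window check 0.6 ≤ -1.828427 < 1.6 is false → out
[5] lift (-3,-10): star map gives 1.142136; window check 0.6 ≤ 1.142136 < 1.6 is true → IN Λ
[6] lift (4,10): star map gives -0.142136; window check 0.6 ≤ -0.142136 < 1.6 is false → out

2, 5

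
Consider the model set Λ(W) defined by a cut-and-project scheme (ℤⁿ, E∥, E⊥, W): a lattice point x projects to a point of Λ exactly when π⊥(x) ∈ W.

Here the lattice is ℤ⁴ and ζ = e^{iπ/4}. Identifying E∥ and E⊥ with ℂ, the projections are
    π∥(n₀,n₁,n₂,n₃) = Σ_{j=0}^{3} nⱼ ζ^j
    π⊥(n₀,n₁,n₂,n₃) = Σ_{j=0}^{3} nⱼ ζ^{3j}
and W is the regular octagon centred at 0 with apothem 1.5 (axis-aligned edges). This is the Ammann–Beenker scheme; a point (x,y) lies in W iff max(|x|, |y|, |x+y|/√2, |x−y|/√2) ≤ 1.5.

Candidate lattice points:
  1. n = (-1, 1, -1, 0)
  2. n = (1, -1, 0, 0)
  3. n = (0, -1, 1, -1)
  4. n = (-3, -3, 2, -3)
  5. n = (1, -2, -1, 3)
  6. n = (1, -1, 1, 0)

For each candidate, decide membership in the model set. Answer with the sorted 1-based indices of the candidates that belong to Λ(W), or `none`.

Internal map: ζ^{3j} for j=0..3 gives (1,0), (−√2/2,√2/2), (0,−1), (√2/2,√2/2).
#1 (-1, 1, -1, 0): internal (-1.7071, 1.7071); octagon support 2.4142 vs apothem 1.5 → ∉ W
#2 (1, -1, 0, 0): internal (1.7071, -0.7071); octagon support 1.7071 vs apothem 1.5 → ∉ W
#3 (0, -1, 1, -1): internal (0.0000, -2.4142); octagon support 2.4142 vs apothem 1.5 → ∉ W
#4 (-3, -3, 2, -3): internal (-3.0000, -6.2426); octagon support 6.5355 vs apothem 1.5 → ∉ W
#5 (1, -2, -1, 3): internal (4.5355, 1.7071); octagon support 4.5355 vs apothem 1.5 → ∉ W
#6 (1, -1, 1, 0): internal (1.7071, -1.7071); octagon support 2.4142 vs apothem 1.5 → ∉ W

none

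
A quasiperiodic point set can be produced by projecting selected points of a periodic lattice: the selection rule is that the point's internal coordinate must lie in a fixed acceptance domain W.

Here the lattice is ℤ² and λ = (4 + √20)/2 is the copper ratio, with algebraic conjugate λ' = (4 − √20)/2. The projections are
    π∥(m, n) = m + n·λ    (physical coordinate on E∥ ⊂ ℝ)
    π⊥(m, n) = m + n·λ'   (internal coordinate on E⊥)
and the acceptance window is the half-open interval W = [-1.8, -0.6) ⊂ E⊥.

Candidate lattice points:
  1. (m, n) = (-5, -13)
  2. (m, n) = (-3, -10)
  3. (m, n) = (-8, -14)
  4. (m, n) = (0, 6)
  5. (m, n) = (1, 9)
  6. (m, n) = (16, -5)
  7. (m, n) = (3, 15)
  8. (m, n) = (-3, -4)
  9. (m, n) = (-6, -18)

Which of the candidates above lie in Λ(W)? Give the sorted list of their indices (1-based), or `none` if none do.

2, 4, 5, 9

Compute λ' = (4−√20)/2 = -0.2361, so π⊥(m,n) = m -0.2361·n.
candidate 1: (m,n)=(-5,-13) → π∥ = -5-13·λ ≈ -60.0689, π⊥ = -5-13·λ' ≈ -1.9311 ∉ [-1.8, -0.6) ⇒ out
candidate 2: (m,n)=(-3,-10) → π∥ = -3-10·λ ≈ -45.3607, π⊥ = -3-10·λ' ≈ -0.6393 ∈ [-1.8, -0.6) ⇒ IN Λ
candidate 3: (m,n)=(-8,-14) → π∥ = -8-14·λ ≈ -67.3050, π⊥ = -8-14·λ' ≈ -4.6950 ∉ [-1.8, -0.6) ⇒ out
candidate 4: (m,n)=(0,6) → π∥ = 0+6·λ ≈ 25.4164, π⊥ = 0+6·λ' ≈ -1.4164 ∈ [-1.8, -0.6) ⇒ IN Λ
candidate 5: (m,n)=(1,9) → π∥ = 1+9·λ ≈ 39.1246, π⊥ = 1+9·λ' ≈ -1.1246 ∈ [-1.8, -0.6) ⇒ IN Λ
candidate 6: (m,n)=(16,-5) → π∥ = 16-5·λ ≈ -5.1803, π⊥ = 16-5·λ' ≈ 17.1803 ∉ [-1.8, -0.6) ⇒ out
candidate 7: (m,n)=(3,15) → π∥ = 3+15·λ ≈ 66.5410, π⊥ = 3+15·λ' ≈ -0.5410 ∉ [-1.8, -0.6) ⇒ out
candidate 8: (m,n)=(-3,-4) → π∥ = -3-4·λ ≈ -19.9443, π⊥ = -3-4·λ' ≈ -2.0557 ∉ [-1.8, -0.6) ⇒ out
candidate 9: (m,n)=(-6,-18) → π∥ = -6-18·λ ≈ -82.2492, π⊥ = -6-18·λ' ≈ -1.7508 ∈ [-1.8, -0.6) ⇒ IN Λ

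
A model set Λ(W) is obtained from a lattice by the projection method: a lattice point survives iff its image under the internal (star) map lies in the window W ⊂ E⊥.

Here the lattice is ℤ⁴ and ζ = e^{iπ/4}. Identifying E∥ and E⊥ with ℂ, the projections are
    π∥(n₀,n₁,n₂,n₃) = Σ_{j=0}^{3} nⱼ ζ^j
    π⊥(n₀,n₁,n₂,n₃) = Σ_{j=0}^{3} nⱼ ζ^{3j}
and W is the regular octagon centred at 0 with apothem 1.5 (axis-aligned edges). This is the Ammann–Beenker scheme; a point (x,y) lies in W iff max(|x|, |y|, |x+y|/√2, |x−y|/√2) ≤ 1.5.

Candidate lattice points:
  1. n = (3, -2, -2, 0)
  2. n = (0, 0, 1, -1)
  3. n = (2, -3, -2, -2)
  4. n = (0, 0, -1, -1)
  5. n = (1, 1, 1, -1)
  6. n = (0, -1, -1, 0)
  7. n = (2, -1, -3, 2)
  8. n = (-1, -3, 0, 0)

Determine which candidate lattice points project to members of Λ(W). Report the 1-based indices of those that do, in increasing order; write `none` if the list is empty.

Internal map: ζ^{3j} for j=0..3 gives (1,0), (−√2/2,√2/2), (0,−1), (√2/2,√2/2).
candidate 1: n = (3, -2, -2, 0) → π⊥ ≈ (+4.4142, +0.5858); max(|x|,|y|,|x±y|/√2) = 4.4142 > 1.5 ⇒ ∉ W
candidate 2: n = (0, 0, 1, -1) → π⊥ ≈ (-0.7071, -1.7071); max(|x|,|y|,|x±y|/√2) = 1.7071 > 1.5 ⇒ ∉ W
candidate 3: n = (2, -3, -2, -2) → π⊥ ≈ (+2.7071, -1.5355); max(|x|,|y|,|x±y|/√2) = 3.0000 > 1.5 ⇒ ∉ W
candidate 4: n = (0, 0, -1, -1) → π⊥ ≈ (-0.7071, +0.2929); max(|x|,|y|,|x±y|/√2) = 0.7071 ≤ 1.5 ⇒ ∈ W
candidate 5: n = (1, 1, 1, -1) → π⊥ ≈ (-0.4142, -1.0000); max(|x|,|y|,|x±y|/√2) = 1.0000 ≤ 1.5 ⇒ ∈ W
candidate 6: n = (0, -1, -1, 0) → π⊥ ≈ (+0.7071, +0.2929); max(|x|,|y|,|x±y|/√2) = 0.7071 ≤ 1.5 ⇒ ∈ W
candidate 7: n = (2, -1, -3, 2) → π⊥ ≈ (+4.1213, +3.7071); max(|x|,|y|,|x±y|/√2) = 5.5355 > 1.5 ⇒ ∉ W
candidate 8: n = (-1, -3, 0, 0) → π⊥ ≈ (+1.1213, -2.1213); max(|x|,|y|,|x±y|/√2) = 2.2929 > 1.5 ⇒ ∉ W

4, 5, 6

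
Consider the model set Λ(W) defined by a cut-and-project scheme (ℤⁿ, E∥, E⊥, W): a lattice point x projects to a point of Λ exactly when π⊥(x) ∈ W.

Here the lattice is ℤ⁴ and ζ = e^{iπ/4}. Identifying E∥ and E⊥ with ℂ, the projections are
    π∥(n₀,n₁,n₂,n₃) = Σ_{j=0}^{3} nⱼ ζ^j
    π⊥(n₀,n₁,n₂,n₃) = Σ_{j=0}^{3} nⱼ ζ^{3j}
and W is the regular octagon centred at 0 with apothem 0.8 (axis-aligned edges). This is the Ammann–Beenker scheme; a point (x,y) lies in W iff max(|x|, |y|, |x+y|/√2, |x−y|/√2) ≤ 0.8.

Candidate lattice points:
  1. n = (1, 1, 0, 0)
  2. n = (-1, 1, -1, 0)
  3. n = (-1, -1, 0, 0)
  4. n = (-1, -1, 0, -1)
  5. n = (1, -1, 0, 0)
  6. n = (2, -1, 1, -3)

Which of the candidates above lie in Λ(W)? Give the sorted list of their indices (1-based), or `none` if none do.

1, 3

π⊥(n) = n₀ + n₁ζ³ + n₂ζ⁶ + n₃ζ⁹ where ζ = e^{iπ/4}.
#1 (1, 1, 0, 0): internal (0.2929, 0.7071); octagon support 0.7071 vs apothem 0.8 → ∈ W
#2 (-1, 1, -1, 0): internal (-1.7071, 1.7071); octagon support 2.4142 vs apothem 0.8 → ∉ W
#3 (-1, -1, 0, 0): internal (-0.2929, -0.7071); octagon support 0.7071 vs apothem 0.8 → ∈ W
#4 (-1, -1, 0, -1): internal (-1.0000, -1.4142); octagon support 1.7071 vs apothem 0.8 → ∉ W
#5 (1, -1, 0, 0): internal (1.7071, -0.7071); octagon support 1.7071 vs apothem 0.8 → ∉ W
#6 (2, -1, 1, -3): internal (0.5858, -3.8284); octagon support 3.8284 vs apothem 0.8 → ∉ W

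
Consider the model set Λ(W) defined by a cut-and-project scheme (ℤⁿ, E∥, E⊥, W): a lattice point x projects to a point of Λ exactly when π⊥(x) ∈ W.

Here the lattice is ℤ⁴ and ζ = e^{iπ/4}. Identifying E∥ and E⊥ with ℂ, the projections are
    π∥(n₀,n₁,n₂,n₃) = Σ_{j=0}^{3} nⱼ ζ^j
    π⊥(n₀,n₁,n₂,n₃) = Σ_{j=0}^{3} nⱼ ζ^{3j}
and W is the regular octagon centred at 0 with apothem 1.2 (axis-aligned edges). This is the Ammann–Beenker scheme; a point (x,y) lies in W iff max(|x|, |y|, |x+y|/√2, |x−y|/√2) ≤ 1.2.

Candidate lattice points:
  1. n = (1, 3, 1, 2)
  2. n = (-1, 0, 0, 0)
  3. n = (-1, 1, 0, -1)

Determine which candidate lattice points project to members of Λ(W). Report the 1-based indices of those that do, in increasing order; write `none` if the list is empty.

Internal map: ζ^{3j} for j=0..3 gives (1,0), (−√2/2,√2/2), (0,−1), (√2/2,√2/2).
candidate 1: n = (1, 3, 1, 2) → π⊥ ≈ (+0.29289, +2.53553); max(|x|,|y|,|x±y|/√2) = 2.53553 > 1.2 ⇒ ∉ W
candidate 2: n = (-1, 0, 0, 0) → π⊥ ≈ (-1.00000, +0.00000); max(|x|,|y|,|x±y|/√2) = 1.00000 ≤ 1.2 ⇒ ∈ W
candidate 3: n = (-1, 1, 0, -1) → π⊥ ≈ (-2.41421, +0.00000); max(|x|,|y|,|x±y|/√2) = 2.41421 > 1.2 ⇒ ∉ W

2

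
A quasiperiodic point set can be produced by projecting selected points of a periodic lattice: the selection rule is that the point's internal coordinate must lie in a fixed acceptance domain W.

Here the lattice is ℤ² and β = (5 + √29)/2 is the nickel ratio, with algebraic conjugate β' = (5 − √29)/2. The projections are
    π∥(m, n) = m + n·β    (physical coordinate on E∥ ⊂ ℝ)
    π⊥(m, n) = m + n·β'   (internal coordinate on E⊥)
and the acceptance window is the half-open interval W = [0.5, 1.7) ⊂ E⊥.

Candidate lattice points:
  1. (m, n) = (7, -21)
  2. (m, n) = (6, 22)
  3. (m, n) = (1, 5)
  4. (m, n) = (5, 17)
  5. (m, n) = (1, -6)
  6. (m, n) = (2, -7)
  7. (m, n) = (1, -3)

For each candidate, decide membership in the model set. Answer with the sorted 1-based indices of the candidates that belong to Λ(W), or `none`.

7

Numerically β ≈ 5.192582 and β' = −1/β ≈ -0.192582.
candidate 1: (m,n)=(7,-21) → π∥ = 7-21·β ≈ -102.044230, π⊥ = 7-21·β' ≈ 11.044230 ∉ [0.5, 1.7) ⇒ out
candidate 2: (m,n)=(6,22) → π∥ = 6+22·β ≈ 120.236813, π⊥ = 6+22·β' ≈ 1.763187 ∉ [0.5, 1.7) ⇒ out
candidate 3: (m,n)=(1,5) → π∥ = 1+5·β ≈ 26.962912, π⊥ = 1+5·β' ≈ 0.037088 ∉ [0.5, 1.7) ⇒ out
candidate 4: (m,n)=(5,17) → π∥ = 5+17·β ≈ 93.273901, π⊥ = 5+17·β' ≈ 1.726099 ∉ [0.5, 1.7) ⇒ out
candidate 5: (m,n)=(1,-6) → π∥ = 1-6·β ≈ -30.155494, π⊥ = 1-6·β' ≈ 2.155494 ∉ [0.5, 1.7) ⇒ out
candidate 6: (m,n)=(2,-7) → π∥ = 2-7·β ≈ -34.348077, π⊥ = 2-7·β' ≈ 3.348077 ∉ [0.5, 1.7) ⇒ out
candidate 7: (m,n)=(1,-3) → π∥ = 1-3·β ≈ -14.577747, π⊥ = 1-3·β' ≈ 1.577747 ∈ [0.5, 1.7) ⇒ IN Λ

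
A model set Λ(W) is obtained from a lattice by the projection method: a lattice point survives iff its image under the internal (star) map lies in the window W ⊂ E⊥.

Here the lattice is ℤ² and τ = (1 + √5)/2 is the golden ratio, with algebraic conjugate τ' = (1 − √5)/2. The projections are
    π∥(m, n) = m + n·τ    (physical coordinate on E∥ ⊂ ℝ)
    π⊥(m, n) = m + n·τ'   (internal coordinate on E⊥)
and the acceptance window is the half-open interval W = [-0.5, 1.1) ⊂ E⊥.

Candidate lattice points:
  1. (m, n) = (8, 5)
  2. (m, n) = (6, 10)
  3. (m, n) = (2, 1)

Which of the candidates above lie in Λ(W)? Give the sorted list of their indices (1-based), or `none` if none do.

2

Numerically τ ≈ 1.61803 and τ' = −1/τ ≈ -0.61803.
#1 (8,5): internal coord 8 + (5)·τ' = +4.90983; +4.90983 ∉ [-0.5, 1.1) → out
#2 (6,10): internal coord 6 + (10)·τ' = -0.18034; -0.18034 ∈ [-0.5, 1.1) → IN Λ
#3 (2,1): internal coord 2 + (1)·τ' = +1.38197; +1.38197 ∉ [-0.5, 1.1) → out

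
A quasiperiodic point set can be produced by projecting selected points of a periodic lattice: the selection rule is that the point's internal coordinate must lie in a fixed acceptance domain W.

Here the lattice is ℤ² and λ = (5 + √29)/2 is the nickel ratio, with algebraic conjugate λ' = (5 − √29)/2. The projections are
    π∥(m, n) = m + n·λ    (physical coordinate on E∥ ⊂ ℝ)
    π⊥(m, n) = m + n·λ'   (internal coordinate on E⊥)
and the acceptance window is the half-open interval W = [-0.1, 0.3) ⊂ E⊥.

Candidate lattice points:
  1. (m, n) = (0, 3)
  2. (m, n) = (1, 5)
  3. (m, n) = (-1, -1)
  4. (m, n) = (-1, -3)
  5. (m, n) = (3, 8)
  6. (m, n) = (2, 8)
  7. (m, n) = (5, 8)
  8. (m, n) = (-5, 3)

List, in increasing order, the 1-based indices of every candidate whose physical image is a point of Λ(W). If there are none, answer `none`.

2

λ' = (5−√29)/2 ≈ -0.19258.
candidate 1: (m,n)=(0,3) → π∥ = 0+3·λ ≈ 15.57775, π⊥ = 0+3·λ' ≈ -0.57775 ∉ [-0.1, 0.3) ⇒ out
candidate 2: (m,n)=(1,5) → π∥ = 1+5·λ ≈ 26.96291, π⊥ = 1+5·λ' ≈ 0.03709 ∈ [-0.1, 0.3) ⇒ IN Λ
candidate 3: (m,n)=(-1,-1) → π∥ = -1-1·λ ≈ -6.19258, π⊥ = -1-1·λ' ≈ -0.80742 ∉ [-0.1, 0.3) ⇒ out
candidate 4: (m,n)=(-1,-3) → π∥ = -1-3·λ ≈ -16.57775, π⊥ = -1-3·λ' ≈ -0.42225 ∉ [-0.1, 0.3) ⇒ out
candidate 5: (m,n)=(3,8) → π∥ = 3+8·λ ≈ 44.54066, π⊥ = 3+8·λ' ≈ 1.45934 ∉ [-0.1, 0.3) ⇒ out
candidate 6: (m,n)=(2,8) → π∥ = 2+8·λ ≈ 43.54066, π⊥ = 2+8·λ' ≈ 0.45934 ∉ [-0.1, 0.3) ⇒ out
candidate 7: (m,n)=(5,8) → π∥ = 5+8·λ ≈ 46.54066, π⊥ = 5+8·λ' ≈ 3.45934 ∉ [-0.1, 0.3) ⇒ out
candidate 8: (m,n)=(-5,3) → π∥ = -5+3·λ ≈ 10.57775, π⊥ = -5+3·λ' ≈ -5.57775 ∉ [-0.1, 0.3) ⇒ out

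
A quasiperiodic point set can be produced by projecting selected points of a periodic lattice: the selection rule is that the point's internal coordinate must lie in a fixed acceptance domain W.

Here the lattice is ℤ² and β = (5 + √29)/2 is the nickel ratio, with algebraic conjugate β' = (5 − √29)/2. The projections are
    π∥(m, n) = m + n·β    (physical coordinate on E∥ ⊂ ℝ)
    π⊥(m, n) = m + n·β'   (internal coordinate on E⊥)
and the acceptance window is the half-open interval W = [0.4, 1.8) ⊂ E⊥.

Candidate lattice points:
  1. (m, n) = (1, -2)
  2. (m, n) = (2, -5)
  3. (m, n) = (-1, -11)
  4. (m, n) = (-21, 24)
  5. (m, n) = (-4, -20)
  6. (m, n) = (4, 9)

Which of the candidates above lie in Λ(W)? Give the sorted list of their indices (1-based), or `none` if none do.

β' = (5−√29)/2 ≈ -0.19258.
candidate 1: (m,n)=(1,-2) → π∥ = 1-2·β ≈ -9.38516, π⊥ = 1-2·β' ≈ 1.38516 ∈ [0.4, 1.8) ⇒ IN Λ
candidate 2: (m,n)=(2,-5) → π∥ = 2-5·β ≈ -23.96291, π⊥ = 2-5·β' ≈ 2.96291 ∉ [0.4, 1.8) ⇒ out
candidate 3: (m,n)=(-1,-11) → π∥ = -1-11·β ≈ -58.11841, π⊥ = -1-11·β' ≈ 1.11841 ∈ [0.4, 1.8) ⇒ IN Λ
candidate 4: (m,n)=(-21,24) → π∥ = -21+24·β ≈ 103.62198, π⊥ = -21+24·β' ≈ -25.62198 ∉ [0.4, 1.8) ⇒ out
candidate 5: (m,n)=(-4,-20) → π∥ = -4-20·β ≈ -107.85165, π⊥ = -4-20·β' ≈ -0.14835 ∉ [0.4, 1.8) ⇒ out
candidate 6: (m,n)=(4,9) → π∥ = 4+9·β ≈ 50.73324, π⊥ = 4+9·β' ≈ 2.26676 ∉ [0.4, 1.8) ⇒ out

1, 3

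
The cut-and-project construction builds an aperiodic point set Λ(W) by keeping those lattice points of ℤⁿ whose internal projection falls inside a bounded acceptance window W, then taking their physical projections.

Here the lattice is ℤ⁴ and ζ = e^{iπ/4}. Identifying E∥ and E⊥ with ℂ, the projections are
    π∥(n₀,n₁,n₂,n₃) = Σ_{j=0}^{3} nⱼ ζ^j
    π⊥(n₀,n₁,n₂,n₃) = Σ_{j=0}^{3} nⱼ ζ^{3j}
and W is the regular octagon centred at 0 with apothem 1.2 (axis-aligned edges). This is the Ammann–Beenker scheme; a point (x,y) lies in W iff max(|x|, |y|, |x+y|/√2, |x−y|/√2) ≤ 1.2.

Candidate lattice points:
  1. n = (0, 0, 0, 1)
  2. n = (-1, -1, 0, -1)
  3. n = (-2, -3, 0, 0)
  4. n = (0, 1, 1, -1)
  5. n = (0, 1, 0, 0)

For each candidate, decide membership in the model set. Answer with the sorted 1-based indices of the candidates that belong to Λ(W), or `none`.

π⊥(n) = n₀ + n₁ζ³ + n₂ζ⁶ + n₃ζ⁹ where ζ = e^{iπ/4}.
#1 (0, 0, 0, 1): internal (0.70711, 0.70711); octagon support 1.00000 vs apothem 1.2 → ∈ W
#2 (-1, -1, 0, -1): internal (-1.00000, -1.41421); octagon support 1.70711 vs apothem 1.2 → ∉ W
#3 (-2, -3, 0, 0): internal (0.12132, -2.12132); octagon support 2.12132 vs apothem 1.2 → ∉ W
#4 (0, 1, 1, -1): internal (-1.41421, -1.00000); octagon support 1.70711 vs apothem 1.2 → ∉ W
#5 (0, 1, 0, 0): internal (-0.70711, 0.70711); octagon support 1.00000 vs apothem 1.2 → ∈ W

1, 5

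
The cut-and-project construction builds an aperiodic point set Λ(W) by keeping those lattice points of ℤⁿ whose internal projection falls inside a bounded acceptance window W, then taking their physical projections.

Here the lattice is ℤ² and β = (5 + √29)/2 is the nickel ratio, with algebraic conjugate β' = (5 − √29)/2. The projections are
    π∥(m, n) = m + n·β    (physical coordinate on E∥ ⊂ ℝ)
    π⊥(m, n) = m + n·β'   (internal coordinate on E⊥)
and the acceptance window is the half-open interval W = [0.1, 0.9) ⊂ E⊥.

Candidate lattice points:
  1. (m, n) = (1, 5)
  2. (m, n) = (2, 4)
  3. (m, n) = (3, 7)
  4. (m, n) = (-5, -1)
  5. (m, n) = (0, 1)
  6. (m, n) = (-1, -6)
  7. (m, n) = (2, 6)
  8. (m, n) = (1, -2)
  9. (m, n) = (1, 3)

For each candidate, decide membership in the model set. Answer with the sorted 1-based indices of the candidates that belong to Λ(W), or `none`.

Compute β' = (5−√29)/2 = -0.1926, so π⊥(m,n) = m -0.1926·n.
[1] lift (1,5): star map gives 0.0371; window check 0.1 ≤ 0.0371 < 0.9 is false → out
[2] lift (2,4): star map gives 1.2297; window check 0.1 ≤ 1.2297 < 0.9 is false → out
[3] lift (3,7): star map gives 1.6519; window check 0.1 ≤ 1.6519 < 0.9 is false → out
[4] lift (-5,-1): star map gives -4.8074; window check 0.1 ≤ -4.8074 < 0.9 is false → out
[5] lift (0,1): star map gives -0.1926; window check 0.1 ≤ -0.1926 < 0.9 is false → out
[6] lift (-1,-6): star map gives 0.1555; window check 0.1 ≤ 0.1555 < 0.9 is true → IN Λ
[7] lift (2,6): star map gives 0.8445; window check 0.1 ≤ 0.8445 < 0.9 is true → IN Λ
[8] lift (1,-2): star map gives 1.3852; window check 0.1 ≤ 1.3852 < 0.9 is false → out
[9] lift (1,3): star map gives 0.4223; window check 0.1 ≤ 0.4223 < 0.9 is true → IN Λ

6, 7, 9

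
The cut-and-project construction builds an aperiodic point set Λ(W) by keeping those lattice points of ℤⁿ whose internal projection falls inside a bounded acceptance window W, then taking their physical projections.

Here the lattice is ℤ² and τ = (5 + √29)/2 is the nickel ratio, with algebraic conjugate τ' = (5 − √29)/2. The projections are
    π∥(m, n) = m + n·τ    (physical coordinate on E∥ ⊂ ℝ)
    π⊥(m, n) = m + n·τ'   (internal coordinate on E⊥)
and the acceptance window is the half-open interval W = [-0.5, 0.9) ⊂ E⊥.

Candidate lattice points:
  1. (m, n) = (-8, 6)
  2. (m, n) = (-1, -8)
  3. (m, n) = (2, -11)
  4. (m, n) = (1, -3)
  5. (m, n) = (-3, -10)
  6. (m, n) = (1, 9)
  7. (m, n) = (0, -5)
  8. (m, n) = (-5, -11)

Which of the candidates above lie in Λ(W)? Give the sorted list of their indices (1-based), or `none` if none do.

τ' = (5−√29)/2 ≈ -0.19258.
candidate 1: (m,n)=(-8,6) → π∥ = -8+6·τ ≈ 23.15549, π⊥ = -8+6·τ' ≈ -9.15549 ∉ [-0.5, 0.9) ⇒ out
candidate 2: (m,n)=(-1,-8) → π∥ = -1-8·τ ≈ -42.54066, π⊥ = -1-8·τ' ≈ 0.54066 ∈ [-0.5, 0.9) ⇒ IN Λ
candidate 3: (m,n)=(2,-11) → π∥ = 2-11·τ ≈ -55.11841, π⊥ = 2-11·τ' ≈ 4.11841 ∉ [-0.5, 0.9) ⇒ out
candidate 4: (m,n)=(1,-3) → π∥ = 1-3·τ ≈ -14.57775, π⊥ = 1-3·τ' ≈ 1.57775 ∉ [-0.5, 0.9) ⇒ out
candidate 5: (m,n)=(-3,-10) → π∥ = -3-10·τ ≈ -54.92582, π⊥ = -3-10·τ' ≈ -1.07418 ∉ [-0.5, 0.9) ⇒ out
candidate 6: (m,n)=(1,9) → π∥ = 1+9·τ ≈ 47.73324, π⊥ = 1+9·τ' ≈ -0.73324 ∉ [-0.5, 0.9) ⇒ out
candidate 7: (m,n)=(0,-5) → π∥ = 0-5·τ ≈ -25.96291, π⊥ = 0-5·τ' ≈ 0.96291 ∉ [-0.5, 0.9) ⇒ out
candidate 8: (m,n)=(-5,-11) → π∥ = -5-11·τ ≈ -62.11841, π⊥ = -5-11·τ' ≈ -2.88159 ∉ [-0.5, 0.9) ⇒ out

2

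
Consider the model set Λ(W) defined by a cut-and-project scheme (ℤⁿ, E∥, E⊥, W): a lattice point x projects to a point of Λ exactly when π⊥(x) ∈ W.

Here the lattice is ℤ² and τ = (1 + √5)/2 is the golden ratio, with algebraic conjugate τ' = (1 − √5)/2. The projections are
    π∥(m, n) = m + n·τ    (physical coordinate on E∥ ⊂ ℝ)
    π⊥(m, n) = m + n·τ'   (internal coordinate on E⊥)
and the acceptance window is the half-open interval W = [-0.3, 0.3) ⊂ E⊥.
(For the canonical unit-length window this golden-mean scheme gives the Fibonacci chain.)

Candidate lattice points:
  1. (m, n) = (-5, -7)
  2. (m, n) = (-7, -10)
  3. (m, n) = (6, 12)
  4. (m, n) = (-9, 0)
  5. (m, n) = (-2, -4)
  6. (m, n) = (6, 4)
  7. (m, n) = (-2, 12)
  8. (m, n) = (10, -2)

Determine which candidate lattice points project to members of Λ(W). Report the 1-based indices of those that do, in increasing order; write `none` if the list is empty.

none

τ' = (1−√5)/2 ≈ -0.61803.
candidate 1: (m,n)=(-5,-7) → π∥ = -5-7·τ ≈ -16.32624, π⊥ = -5-7·τ' ≈ -0.67376 ∉ [-0.3, 0.3) ⇒ out
candidate 2: (m,n)=(-7,-10) → π∥ = -7-10·τ ≈ -23.18034, π⊥ = -7-10·τ' ≈ -0.81966 ∉ [-0.3, 0.3) ⇒ out
candidate 3: (m,n)=(6,12) → π∥ = 6+12·τ ≈ 25.41641, π⊥ = 6+12·τ' ≈ -1.41641 ∉ [-0.3, 0.3) ⇒ out
candidate 4: (m,n)=(-9,0) → π∥ = -9+0·τ ≈ -9.00000, π⊥ = -9+0·τ' ≈ -9.00000 ∉ [-0.3, 0.3) ⇒ out
candidate 5: (m,n)=(-2,-4) → π∥ = -2-4·τ ≈ -8.47214, π⊥ = -2-4·τ' ≈ 0.47214 ∉ [-0.3, 0.3) ⇒ out
candidate 6: (m,n)=(6,4) → π∥ = 6+4·τ ≈ 12.47214, π⊥ = 6+4·τ' ≈ 3.52786 ∉ [-0.3, 0.3) ⇒ out
candidate 7: (m,n)=(-2,12) → π∥ = -2+12·τ ≈ 17.41641, π⊥ = -2+12·τ' ≈ -9.41641 ∉ [-0.3, 0.3) ⇒ out
candidate 8: (m,n)=(10,-2) → π∥ = 10-2·τ ≈ 6.76393, π⊥ = 10-2·τ' ≈ 11.23607 ∉ [-0.3, 0.3) ⇒ out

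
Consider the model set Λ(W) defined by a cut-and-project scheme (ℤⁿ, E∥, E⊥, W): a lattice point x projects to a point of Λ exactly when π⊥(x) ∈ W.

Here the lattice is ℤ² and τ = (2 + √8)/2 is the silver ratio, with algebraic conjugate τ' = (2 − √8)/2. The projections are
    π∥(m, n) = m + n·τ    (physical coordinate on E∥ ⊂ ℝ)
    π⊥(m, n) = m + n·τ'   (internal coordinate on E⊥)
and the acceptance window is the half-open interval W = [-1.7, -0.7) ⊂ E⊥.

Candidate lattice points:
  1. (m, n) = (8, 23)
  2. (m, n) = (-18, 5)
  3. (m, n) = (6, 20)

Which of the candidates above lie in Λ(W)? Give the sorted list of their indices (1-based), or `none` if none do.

1

τ' = (2−√8)/2 ≈ -0.414214.
#1 (8,23): internal coord 8 + (23)·τ' = -1.526912; -1.526912 ∈ [-1.7, -0.7) → IN Λ
#2 (-18,5): internal coord -18 + (5)·τ' = -20.071068; -20.071068 ∉ [-1.7, -0.7) → out
#3 (6,20): internal coord 6 + (20)·τ' = -2.284271; -2.284271 ∉ [-1.7, -0.7) → out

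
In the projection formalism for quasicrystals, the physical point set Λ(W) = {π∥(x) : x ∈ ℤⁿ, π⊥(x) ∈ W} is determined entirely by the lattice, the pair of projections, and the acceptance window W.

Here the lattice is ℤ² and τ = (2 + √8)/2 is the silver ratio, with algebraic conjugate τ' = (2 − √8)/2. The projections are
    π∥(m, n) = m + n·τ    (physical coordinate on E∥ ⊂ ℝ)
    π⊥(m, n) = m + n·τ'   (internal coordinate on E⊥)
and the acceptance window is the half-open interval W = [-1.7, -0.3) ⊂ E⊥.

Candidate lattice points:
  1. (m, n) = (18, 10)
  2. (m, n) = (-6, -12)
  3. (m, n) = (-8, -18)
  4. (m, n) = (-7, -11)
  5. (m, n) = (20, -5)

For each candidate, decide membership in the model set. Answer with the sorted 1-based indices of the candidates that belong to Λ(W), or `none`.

Numerically τ ≈ 2.4142 and τ' = −1/τ ≈ -0.4142.
#1 (18,10): internal coord 18 + (10)·τ' = +13.8579; +13.8579 ∉ [-1.7, -0.3) → out
#2 (-6,-12): internal coord -6 + (-12)·τ' = -1.0294; -1.0294 ∈ [-1.7, -0.3) → IN Λ
#3 (-8,-18): internal coord -8 + (-18)·τ' = -0.5442; -0.5442 ∈ [-1.7, -0.3) → IN Λ
#4 (-7,-11): internal coord -7 + (-11)·τ' = -2.4437; -2.4437 ∉ [-1.7, -0.3) → out
#5 (20,-5): internal coord 20 + (-5)·τ' = +22.0711; +22.0711 ∉ [-1.7, -0.3) → out

2, 3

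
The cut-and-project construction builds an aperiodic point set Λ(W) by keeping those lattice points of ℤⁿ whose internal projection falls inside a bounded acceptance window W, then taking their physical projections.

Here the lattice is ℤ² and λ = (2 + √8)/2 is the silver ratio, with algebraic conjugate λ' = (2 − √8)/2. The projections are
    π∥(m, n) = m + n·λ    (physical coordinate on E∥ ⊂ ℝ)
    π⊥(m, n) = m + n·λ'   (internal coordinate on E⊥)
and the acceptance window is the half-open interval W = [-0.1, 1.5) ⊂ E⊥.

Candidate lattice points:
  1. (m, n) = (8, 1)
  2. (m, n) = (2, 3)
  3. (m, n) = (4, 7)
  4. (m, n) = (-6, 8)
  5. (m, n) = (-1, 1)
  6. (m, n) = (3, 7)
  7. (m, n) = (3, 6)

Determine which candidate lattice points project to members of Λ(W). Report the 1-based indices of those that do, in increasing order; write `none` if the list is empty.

2, 3, 6, 7

Numerically λ ≈ 2.414214 and λ' = −1/λ ≈ -0.414214.
candidate 1: (m,n)=(8,1) → π∥ = 8+1·λ ≈ 10.414214, π⊥ = 8+1·λ' ≈ 7.585786 ∉ [-0.1, 1.5) ⇒ out
candidate 2: (m,n)=(2,3) → π∥ = 2+3·λ ≈ 9.242641, π⊥ = 2+3·λ' ≈ 0.757359 ∈ [-0.1, 1.5) ⇒ IN Λ
candidate 3: (m,n)=(4,7) → π∥ = 4+7·λ ≈ 20.899495, π⊥ = 4+7·λ' ≈ 1.100505 ∈ [-0.1, 1.5) ⇒ IN Λ
candidate 4: (m,n)=(-6,8) → π∥ = -6+8·λ ≈ 13.313708, π⊥ = -6+8·λ' ≈ -9.313708 ∉ [-0.1, 1.5) ⇒ out
candidate 5: (m,n)=(-1,1) → π∥ = -1+1·λ ≈ 1.414214, π⊥ = -1+1·λ' ≈ -1.414214 ∉ [-0.1, 1.5) ⇒ out
candidate 6: (m,n)=(3,7) → π∥ = 3+7·λ ≈ 19.899495, π⊥ = 3+7·λ' ≈ 0.100505 ∈ [-0.1, 1.5) ⇒ IN Λ
candidate 7: (m,n)=(3,6) → π∥ = 3+6·λ ≈ 17.485281, π⊥ = 3+6·λ' ≈ 0.514719 ∈ [-0.1, 1.5) ⇒ IN Λ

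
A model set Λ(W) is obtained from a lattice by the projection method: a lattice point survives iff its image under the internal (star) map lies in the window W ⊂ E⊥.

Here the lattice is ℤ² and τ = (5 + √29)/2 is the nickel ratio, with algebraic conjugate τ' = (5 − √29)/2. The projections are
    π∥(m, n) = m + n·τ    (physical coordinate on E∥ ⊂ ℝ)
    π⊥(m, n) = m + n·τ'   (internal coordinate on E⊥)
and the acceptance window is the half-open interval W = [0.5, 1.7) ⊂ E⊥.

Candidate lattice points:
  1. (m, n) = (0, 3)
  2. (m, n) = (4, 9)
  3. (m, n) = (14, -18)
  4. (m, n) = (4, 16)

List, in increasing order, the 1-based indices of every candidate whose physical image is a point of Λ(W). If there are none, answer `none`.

Numerically τ ≈ 5.19258 and τ' = −1/τ ≈ -0.19258.
[1] lift (0,3): star map gives -0.57775; window check 0.5 ≤ -0.57775 < 1.7 is false → out
[2] lift (4,9): star map gives 2.26676; window check 0.5 ≤ 2.26676 < 1.7 is false → out
[3] lift (14,-18): star map gives 17.46648; window check 0.5 ≤ 17.46648 < 1.7 is false → out
[4] lift (4,16): star map gives 0.91868; window check 0.5 ≤ 0.91868 < 1.7 is true → IN Λ

4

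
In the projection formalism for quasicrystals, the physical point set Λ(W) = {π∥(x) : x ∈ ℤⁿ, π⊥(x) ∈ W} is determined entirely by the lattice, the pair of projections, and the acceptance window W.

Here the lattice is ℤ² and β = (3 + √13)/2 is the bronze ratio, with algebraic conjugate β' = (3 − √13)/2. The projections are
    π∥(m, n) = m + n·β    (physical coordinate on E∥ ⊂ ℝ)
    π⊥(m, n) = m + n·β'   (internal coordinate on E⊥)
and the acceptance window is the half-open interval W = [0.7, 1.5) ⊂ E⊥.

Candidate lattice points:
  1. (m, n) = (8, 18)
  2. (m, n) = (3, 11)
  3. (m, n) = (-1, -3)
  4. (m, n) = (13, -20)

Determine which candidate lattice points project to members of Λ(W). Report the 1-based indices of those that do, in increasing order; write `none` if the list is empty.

none

β' = (3−√13)/2 ≈ -0.3028.
candidate 1: (m,n)=(8,18) → π∥ = 8+18·β ≈ 67.4500, π⊥ = 8+18·β' ≈ 2.5500 ∉ [0.7, 1.5) ⇒ out
candidate 2: (m,n)=(3,11) → π∥ = 3+11·β ≈ 39.3305, π⊥ = 3+11·β' ≈ -0.3305 ∉ [0.7, 1.5) ⇒ out
candidate 3: (m,n)=(-1,-3) → π∥ = -1-3·β ≈ -10.9083, π⊥ = -1-3·β' ≈ -0.0917 ∉ [0.7, 1.5) ⇒ out
candidate 4: (m,n)=(13,-20) → π∥ = 13-20·β ≈ -53.0555, π⊥ = 13-20·β' ≈ 19.0555 ∉ [0.7, 1.5) ⇒ out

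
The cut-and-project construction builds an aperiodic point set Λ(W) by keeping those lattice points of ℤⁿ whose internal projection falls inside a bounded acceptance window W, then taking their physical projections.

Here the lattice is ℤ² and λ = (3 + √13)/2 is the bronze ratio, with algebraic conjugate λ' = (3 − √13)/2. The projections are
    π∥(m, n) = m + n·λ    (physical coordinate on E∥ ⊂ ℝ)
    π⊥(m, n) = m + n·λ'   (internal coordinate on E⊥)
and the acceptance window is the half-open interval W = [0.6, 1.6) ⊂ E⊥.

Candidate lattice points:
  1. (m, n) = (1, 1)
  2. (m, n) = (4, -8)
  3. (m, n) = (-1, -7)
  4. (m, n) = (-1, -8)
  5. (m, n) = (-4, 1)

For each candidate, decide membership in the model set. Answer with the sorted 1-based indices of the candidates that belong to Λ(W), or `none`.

λ' = (3−√13)/2 ≈ -0.3028.
#1 (1,1): internal coord 1 + (1)·λ' = +0.6972; +0.6972 ∈ [0.6, 1.6) → IN Λ
#2 (4,-8): internal coord 4 + (-8)·λ' = +6.4222; +6.4222 ∉ [0.6, 1.6) → out
#3 (-1,-7): internal coord -1 + (-7)·λ' = +1.1194; +1.1194 ∈ [0.6, 1.6) → IN Λ
#4 (-1,-8): internal coord -1 + (-8)·λ' = +1.4222; +1.4222 ∈ [0.6, 1.6) → IN Λ
#5 (-4,1): internal coord -4 + (1)·λ' = -4.3028; -4.3028 ∉ [0.6, 1.6) → out

1, 3, 4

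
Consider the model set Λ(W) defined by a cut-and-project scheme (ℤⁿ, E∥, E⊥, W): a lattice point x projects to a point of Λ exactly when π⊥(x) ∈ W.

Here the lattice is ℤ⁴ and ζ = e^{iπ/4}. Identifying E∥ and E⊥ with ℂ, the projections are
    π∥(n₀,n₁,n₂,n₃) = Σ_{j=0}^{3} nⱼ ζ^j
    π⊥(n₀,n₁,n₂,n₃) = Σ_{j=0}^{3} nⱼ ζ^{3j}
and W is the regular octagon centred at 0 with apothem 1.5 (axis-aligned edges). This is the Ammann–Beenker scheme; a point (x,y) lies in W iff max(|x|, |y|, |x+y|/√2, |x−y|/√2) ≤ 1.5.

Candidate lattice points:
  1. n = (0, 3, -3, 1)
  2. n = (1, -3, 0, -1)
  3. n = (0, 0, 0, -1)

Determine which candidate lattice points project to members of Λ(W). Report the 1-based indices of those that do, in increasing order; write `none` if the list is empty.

Internal map: ζ^{3j} for j=0..3 gives (1,0), (−√2/2,√2/2), (0,−1), (√2/2,√2/2).
candidate 1: n = (0, 3, -3, 1) → π⊥ ≈ (-1.414214, +5.828427); max(|x|,|y|,|x±y|/√2) = 5.828427 > 1.5 ⇒ ∉ W
candidate 2: n = (1, -3, 0, -1) → π⊥ ≈ (+2.414214, -2.828427); max(|x|,|y|,|x±y|/√2) = 3.707107 > 1.5 ⇒ ∉ W
candidate 3: n = (0, 0, 0, -1) → π⊥ ≈ (-0.707107, -0.707107); max(|x|,|y|,|x±y|/√2) = 1.000000 ≤ 1.5 ⇒ ∈ W

3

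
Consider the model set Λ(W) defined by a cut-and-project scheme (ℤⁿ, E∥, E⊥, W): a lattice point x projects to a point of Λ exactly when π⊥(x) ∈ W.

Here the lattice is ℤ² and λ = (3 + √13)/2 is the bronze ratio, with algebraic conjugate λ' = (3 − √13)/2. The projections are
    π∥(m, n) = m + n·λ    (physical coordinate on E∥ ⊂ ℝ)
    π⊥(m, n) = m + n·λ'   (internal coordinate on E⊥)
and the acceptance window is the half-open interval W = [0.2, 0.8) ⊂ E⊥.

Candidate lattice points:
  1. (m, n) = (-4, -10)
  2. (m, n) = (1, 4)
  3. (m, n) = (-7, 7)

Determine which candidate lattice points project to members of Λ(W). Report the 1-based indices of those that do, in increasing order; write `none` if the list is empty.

none

Compute λ' = (3−√13)/2 = -0.3028, so π⊥(m,n) = m -0.3028·n.
[1] lift (-4,-10): star map gives -0.9722; window check 0.2 ≤ -0.9722 < 0.8 is false → out
[2] lift (1,4): star map gives -0.2111; window check 0.2 ≤ -0.2111 < 0.8 is false → out
[3] lift (-7,7): star map gives -9.1194; window check 0.2 ≤ -9.1194 < 0.8 is false → out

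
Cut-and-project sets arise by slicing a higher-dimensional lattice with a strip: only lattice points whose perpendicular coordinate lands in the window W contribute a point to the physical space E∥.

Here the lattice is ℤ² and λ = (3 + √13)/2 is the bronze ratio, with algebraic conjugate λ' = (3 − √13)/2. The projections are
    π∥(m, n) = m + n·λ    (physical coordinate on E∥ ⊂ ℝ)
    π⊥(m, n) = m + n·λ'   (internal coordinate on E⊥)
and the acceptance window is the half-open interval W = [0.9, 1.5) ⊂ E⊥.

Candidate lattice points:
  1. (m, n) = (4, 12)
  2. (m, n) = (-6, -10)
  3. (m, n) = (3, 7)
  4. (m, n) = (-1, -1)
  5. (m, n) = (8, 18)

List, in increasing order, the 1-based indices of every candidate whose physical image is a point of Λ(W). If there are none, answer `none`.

Numerically λ ≈ 3.3028 and λ' = −1/λ ≈ -0.3028.
#1 (4,12): internal coord 4 + (12)·λ' = +0.3667; +0.3667 ∉ [0.9, 1.5) → out
#2 (-6,-10): internal coord -6 + (-10)·λ' = -2.9722; -2.9722 ∉ [0.9, 1.5) → out
#3 (3,7): internal coord 3 + (7)·λ' = +0.8806; +0.8806 ∉ [0.9, 1.5) → out
#4 (-1,-1): internal coord -1 + (-1)·λ' = -0.6972; -0.6972 ∉ [0.9, 1.5) → out
#5 (8,18): internal coord 8 + (18)·λ' = +2.5500; +2.5500 ∉ [0.9, 1.5) → out

none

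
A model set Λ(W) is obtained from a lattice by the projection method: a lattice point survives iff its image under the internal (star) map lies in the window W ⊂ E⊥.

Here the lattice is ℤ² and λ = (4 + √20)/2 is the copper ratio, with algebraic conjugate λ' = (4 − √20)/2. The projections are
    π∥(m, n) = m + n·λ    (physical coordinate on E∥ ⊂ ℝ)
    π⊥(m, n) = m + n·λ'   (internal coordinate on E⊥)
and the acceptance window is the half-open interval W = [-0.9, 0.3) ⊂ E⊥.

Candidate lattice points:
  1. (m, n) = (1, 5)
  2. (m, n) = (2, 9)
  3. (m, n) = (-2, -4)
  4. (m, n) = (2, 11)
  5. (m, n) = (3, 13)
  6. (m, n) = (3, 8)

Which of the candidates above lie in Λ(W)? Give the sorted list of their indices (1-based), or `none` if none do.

1, 2, 4, 5

λ' = (4−√20)/2 ≈ -0.236068.
#1 (1,5): internal coord 1 + (5)·λ' = -0.180340; -0.180340 ∈ [-0.9, 0.3) → IN Λ
#2 (2,9): internal coord 2 + (9)·λ' = -0.124612; -0.124612 ∈ [-0.9, 0.3) → IN Λ
#3 (-2,-4): internal coord -2 + (-4)·λ' = -1.055728; -1.055728 ∉ [-0.9, 0.3) → out
#4 (2,11): internal coord 2 + (11)·λ' = -0.596748; -0.596748 ∈ [-0.9, 0.3) → IN Λ
#5 (3,13): internal coord 3 + (13)·λ' = -0.068884; -0.068884 ∈ [-0.9, 0.3) → IN Λ
#6 (3,8): internal coord 3 + (8)·λ' = +1.111456; +1.111456 ∉ [-0.9, 0.3) → out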